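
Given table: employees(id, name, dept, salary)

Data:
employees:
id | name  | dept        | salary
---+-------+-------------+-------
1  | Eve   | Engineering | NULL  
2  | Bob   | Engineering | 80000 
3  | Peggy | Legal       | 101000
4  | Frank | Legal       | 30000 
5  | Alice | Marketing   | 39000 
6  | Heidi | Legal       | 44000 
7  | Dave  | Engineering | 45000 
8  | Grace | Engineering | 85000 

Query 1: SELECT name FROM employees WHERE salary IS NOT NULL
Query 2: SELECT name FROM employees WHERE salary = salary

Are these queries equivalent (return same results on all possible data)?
Yes, equivalent

Both queries return: [('Alice',), ('Bob',), ('Dave',), ('Frank',), ('Grace',), ('Heidi',), ('Peggy',)]

Reason: IS NOT NULL vs self-equality (both exclude NULLs)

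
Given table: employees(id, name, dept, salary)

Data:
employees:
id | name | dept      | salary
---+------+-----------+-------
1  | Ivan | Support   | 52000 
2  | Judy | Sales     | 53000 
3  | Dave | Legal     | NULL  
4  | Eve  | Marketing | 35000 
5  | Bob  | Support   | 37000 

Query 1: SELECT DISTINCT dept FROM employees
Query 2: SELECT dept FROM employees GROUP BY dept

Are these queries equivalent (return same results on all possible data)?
Yes, equivalent

Both queries return: [('Legal',), ('Marketing',), ('Sales',), ('Support',)]

Reason: Both get unique depts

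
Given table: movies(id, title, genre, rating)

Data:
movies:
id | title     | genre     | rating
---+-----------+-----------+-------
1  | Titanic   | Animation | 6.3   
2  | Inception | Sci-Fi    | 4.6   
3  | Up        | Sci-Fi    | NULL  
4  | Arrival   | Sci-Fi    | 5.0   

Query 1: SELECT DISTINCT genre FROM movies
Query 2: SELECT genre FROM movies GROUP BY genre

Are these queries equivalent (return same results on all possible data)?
Yes, equivalent

Both queries return: [('Animation',), ('Sci-Fi',)]

Reason: Both get unique genres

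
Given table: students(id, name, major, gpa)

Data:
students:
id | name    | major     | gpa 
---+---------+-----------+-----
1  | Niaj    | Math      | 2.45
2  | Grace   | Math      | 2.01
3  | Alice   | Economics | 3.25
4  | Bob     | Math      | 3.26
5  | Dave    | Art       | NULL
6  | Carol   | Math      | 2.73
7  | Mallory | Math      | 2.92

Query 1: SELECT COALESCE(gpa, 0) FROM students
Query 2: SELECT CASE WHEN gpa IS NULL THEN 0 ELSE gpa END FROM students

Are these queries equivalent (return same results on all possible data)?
Yes, equivalent

Both queries return: [(0,), (2.01,), (2.45,), (2.73,), (2.92,), (3.25,), (3.26,)]

Reason: COALESCE vs CASE for NULL handling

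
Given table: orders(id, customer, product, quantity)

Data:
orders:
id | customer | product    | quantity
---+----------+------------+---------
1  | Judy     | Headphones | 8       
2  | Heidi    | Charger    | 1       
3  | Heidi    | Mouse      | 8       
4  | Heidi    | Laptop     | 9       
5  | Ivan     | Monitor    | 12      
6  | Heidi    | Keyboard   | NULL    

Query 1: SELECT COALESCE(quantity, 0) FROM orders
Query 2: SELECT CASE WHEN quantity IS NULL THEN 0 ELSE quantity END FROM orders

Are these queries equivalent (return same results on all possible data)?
Yes, equivalent

Both queries return: [(0,), (1,), (8,), (8,), (9,), (12,)]

Reason: COALESCE vs CASE for NULL handling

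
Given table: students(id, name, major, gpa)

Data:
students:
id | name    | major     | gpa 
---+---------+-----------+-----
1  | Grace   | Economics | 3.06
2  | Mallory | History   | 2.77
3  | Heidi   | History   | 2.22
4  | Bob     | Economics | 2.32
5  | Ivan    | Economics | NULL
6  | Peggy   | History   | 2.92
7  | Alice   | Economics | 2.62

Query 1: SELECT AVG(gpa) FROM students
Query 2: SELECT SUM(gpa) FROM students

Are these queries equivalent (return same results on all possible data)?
No, not equivalent

Query 1 returns: [(2.651666666666667,)]
Query 2 returns: [(15.91,)]

Reason: AVG vs SUM give different aggregate values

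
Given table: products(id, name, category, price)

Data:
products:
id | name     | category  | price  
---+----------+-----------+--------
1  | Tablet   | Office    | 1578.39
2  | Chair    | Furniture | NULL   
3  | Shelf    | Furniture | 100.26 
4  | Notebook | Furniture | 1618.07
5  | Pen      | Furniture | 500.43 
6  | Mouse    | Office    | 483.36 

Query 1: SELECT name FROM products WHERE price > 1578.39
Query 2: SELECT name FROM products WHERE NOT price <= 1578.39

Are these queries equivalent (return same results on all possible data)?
Yes, equivalent

Both queries return: [('Notebook',)]

Reason: Both filter price > 1578.39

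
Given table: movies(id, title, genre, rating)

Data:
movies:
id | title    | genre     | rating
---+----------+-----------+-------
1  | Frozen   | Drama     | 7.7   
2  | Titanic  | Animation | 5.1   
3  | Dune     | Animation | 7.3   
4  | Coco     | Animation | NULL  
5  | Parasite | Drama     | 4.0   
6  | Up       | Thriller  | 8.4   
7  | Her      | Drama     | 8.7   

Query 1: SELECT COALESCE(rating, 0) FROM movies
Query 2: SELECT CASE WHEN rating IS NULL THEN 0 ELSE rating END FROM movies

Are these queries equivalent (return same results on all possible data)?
Yes, equivalent

Both queries return: [(0,), (4.0,), (5.1,), (7.3,), (7.7,), (8.4,), (8.7,)]

Reason: COALESCE vs CASE for NULL handling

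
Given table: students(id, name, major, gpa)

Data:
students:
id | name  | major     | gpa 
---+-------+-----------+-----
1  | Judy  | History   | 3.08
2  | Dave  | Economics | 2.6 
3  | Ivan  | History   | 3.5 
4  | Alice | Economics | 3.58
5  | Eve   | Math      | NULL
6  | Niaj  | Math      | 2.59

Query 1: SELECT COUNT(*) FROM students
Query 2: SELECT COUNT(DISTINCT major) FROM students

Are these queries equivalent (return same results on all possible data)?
No, not equivalent

Query 1 returns: [(6,)]
Query 2 returns: [(3,)]

Reason: COUNT(*) counts rows, COUNT(DISTINCT major) counts unique majors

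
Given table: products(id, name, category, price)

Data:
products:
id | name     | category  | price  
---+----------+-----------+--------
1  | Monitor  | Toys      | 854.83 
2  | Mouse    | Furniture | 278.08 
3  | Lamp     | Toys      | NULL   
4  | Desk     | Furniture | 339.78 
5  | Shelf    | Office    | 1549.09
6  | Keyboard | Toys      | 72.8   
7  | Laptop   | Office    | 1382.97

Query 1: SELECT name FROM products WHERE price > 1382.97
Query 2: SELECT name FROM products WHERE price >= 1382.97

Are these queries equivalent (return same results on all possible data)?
No, not equivalent

Query 1 returns: [('Shelf',)]
Query 2 returns: [('Shelf',), ('Laptop',)]

Reason: > vs >= gives different results when price = 1382.97 exists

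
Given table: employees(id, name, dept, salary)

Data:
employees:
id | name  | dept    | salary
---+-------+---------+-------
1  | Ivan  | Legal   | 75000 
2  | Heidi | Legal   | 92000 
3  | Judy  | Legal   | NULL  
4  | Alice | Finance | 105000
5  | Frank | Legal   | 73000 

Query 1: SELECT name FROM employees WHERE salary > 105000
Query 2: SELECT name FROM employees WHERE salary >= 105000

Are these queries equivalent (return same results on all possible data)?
No, not equivalent

Query 1 returns: []
Query 2 returns: [('Alice',)]

Reason: > vs >= gives different results when salary = 105000 exists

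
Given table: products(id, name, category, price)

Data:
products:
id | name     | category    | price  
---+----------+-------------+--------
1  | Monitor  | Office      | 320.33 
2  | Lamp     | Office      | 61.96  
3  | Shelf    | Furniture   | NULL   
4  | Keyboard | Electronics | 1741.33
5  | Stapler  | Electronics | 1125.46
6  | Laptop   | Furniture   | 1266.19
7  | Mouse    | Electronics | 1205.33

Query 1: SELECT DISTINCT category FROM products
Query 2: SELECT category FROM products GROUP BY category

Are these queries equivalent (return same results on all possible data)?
Yes, equivalent

Both queries return: [('Electronics',), ('Furniture',), ('Office',)]

Reason: Both get unique categorys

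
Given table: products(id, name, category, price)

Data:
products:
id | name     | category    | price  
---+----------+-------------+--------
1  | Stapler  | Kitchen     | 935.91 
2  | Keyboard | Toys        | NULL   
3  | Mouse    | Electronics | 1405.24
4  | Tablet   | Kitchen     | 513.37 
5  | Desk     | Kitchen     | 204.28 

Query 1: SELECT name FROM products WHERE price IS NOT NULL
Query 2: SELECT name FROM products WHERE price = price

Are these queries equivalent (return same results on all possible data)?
Yes, equivalent

Both queries return: [('Desk',), ('Mouse',), ('Stapler',), ('Tablet',)]

Reason: IS NOT NULL vs self-equality (both exclude NULLs)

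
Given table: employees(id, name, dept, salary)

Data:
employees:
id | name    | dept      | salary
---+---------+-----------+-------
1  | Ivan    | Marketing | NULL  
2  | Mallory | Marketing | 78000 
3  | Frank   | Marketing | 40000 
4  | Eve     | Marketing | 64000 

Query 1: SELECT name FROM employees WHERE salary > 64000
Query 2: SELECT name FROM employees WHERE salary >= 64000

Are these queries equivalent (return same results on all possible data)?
No, not equivalent

Query 1 returns: [('Mallory',)]
Query 2 returns: [('Mallory',), ('Eve',)]

Reason: > vs >= gives different results when salary = 64000 exists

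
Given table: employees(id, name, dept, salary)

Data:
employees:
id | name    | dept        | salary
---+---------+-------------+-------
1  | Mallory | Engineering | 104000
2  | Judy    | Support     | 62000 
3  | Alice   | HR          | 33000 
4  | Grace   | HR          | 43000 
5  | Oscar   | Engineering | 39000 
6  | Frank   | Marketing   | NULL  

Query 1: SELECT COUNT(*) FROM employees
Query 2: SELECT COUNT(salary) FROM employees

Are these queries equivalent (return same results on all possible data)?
No, not equivalent

Query 1 returns: [(6,)]
Query 2 returns: [(5,)]

Reason: COUNT(*) includes NULLs, COUNT(column) excludes them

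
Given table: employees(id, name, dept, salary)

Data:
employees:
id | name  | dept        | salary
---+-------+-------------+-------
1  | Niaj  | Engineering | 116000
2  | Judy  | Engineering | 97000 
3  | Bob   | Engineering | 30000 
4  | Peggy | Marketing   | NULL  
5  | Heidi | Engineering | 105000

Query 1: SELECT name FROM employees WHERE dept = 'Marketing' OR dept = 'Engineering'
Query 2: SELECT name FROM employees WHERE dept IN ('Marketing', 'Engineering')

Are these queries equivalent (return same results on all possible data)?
Yes, equivalent

Both queries return: [('Bob',), ('Heidi',), ('Judy',), ('Niaj',), ('Peggy',)]

Reason: OR vs IN are equivalent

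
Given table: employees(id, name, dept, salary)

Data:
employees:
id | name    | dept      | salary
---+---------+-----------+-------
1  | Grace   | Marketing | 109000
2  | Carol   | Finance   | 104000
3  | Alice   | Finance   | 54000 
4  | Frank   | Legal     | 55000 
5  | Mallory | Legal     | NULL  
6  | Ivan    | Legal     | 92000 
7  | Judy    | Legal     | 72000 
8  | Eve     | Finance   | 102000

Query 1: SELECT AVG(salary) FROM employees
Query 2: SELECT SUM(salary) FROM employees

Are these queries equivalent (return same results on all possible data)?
No, not equivalent

Query 1 returns: [(84000.0,)]
Query 2 returns: [(588000,)]

Reason: AVG vs SUM give different aggregate values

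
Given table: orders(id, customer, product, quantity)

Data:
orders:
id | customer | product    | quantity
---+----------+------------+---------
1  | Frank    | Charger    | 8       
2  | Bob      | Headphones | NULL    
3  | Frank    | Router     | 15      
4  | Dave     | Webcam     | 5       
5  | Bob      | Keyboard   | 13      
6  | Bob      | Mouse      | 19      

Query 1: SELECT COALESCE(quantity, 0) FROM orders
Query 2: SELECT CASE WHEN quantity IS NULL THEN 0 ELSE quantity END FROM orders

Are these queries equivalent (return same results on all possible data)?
Yes, equivalent

Both queries return: [(0,), (5,), (8,), (13,), (15,), (19,)]

Reason: COALESCE vs CASE for NULL handling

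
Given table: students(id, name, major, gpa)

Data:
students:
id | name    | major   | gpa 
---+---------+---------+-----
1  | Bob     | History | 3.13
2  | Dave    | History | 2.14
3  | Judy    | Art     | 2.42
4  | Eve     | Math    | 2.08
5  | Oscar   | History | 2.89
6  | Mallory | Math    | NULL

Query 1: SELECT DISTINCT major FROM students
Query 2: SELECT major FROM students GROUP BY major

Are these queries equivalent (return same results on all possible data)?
Yes, equivalent

Both queries return: [('Art',), ('History',), ('Math',)]

Reason: Both get unique majors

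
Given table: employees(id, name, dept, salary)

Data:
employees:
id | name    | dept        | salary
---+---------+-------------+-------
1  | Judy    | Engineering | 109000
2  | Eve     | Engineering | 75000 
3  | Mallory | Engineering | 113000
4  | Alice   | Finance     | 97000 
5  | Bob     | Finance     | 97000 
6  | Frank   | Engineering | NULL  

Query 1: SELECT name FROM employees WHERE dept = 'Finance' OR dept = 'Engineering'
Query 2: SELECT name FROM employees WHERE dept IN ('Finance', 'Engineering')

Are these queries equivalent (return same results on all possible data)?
Yes, equivalent

Both queries return: [('Alice',), ('Bob',), ('Eve',), ('Frank',), ('Judy',), ('Mallory',)]

Reason: OR vs IN are equivalent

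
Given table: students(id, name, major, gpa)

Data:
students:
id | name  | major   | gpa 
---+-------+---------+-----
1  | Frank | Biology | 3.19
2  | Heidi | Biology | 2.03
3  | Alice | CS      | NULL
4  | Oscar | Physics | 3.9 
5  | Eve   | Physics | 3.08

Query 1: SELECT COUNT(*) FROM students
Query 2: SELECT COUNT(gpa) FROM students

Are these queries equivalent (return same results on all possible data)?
No, not equivalent

Query 1 returns: [(5,)]
Query 2 returns: [(4,)]

Reason: COUNT(*) includes NULLs, COUNT(column) excludes them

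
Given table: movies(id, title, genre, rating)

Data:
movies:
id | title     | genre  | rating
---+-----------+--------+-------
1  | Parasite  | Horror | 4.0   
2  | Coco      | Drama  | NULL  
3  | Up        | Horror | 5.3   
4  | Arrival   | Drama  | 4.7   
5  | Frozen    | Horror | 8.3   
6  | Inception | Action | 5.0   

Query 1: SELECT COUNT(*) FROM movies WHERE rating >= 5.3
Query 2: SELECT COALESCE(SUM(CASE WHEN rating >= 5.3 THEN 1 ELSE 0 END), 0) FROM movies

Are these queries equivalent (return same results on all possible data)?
Yes, equivalent

Both queries return: [(2,)]

Reason: COUNT with WHERE vs conditional SUM (COALESCE handles empty-table NULL)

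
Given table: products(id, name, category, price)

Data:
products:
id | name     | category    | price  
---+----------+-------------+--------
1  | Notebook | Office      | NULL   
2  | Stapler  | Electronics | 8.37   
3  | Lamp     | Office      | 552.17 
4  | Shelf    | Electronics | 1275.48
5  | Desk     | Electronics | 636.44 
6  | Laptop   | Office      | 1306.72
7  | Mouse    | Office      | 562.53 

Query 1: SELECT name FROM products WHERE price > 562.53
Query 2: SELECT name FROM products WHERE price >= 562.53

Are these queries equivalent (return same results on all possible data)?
No, not equivalent

Query 1 returns: [('Shelf',), ('Desk',), ('Laptop',)]
Query 2 returns: [('Shelf',), ('Desk',), ('Laptop',), ('Mouse',)]

Reason: > vs >= gives different results when price = 562.53 exists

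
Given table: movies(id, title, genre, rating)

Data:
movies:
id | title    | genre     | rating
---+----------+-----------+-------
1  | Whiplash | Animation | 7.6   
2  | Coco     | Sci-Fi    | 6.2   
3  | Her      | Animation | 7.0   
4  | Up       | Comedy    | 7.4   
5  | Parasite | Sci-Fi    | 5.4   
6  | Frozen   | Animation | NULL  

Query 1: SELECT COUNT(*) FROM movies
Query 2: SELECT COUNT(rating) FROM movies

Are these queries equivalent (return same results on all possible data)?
No, not equivalent

Query 1 returns: [(6,)]
Query 2 returns: [(5,)]

Reason: COUNT(*) includes NULLs, COUNT(column) excludes them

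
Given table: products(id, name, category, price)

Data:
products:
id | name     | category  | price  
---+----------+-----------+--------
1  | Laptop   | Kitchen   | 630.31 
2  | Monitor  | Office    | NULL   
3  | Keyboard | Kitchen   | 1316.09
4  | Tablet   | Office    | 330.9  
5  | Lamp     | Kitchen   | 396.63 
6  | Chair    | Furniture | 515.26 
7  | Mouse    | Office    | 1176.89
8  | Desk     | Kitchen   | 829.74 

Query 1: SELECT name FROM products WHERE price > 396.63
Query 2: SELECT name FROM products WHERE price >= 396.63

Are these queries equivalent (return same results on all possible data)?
No, not equivalent

Query 1 returns: [('Laptop',), ('Keyboard',), ('Chair',), ('Mouse',), ('Desk',)]
Query 2 returns: [('Laptop',), ('Keyboard',), ('Lamp',), ('Chair',), ('Mouse',), ('Desk',)]

Reason: > vs >= gives different results when price = 396.63 exists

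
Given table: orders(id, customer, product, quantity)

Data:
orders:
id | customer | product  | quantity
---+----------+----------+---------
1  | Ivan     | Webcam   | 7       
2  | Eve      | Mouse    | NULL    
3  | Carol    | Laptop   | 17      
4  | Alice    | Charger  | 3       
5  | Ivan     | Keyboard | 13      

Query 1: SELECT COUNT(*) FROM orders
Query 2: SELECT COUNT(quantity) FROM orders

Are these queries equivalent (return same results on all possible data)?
No, not equivalent

Query 1 returns: [(5,)]
Query 2 returns: [(4,)]

Reason: COUNT(*) includes NULLs, COUNT(column) excludes them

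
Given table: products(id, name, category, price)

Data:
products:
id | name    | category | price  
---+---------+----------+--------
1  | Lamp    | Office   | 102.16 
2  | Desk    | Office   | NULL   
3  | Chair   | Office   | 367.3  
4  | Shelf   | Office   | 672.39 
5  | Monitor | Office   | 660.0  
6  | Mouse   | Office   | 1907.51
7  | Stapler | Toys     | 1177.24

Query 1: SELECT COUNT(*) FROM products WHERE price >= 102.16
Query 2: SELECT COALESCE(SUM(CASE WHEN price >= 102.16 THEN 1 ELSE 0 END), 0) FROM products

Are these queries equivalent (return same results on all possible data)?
Yes, equivalent

Both queries return: [(6,)]

Reason: COUNT with WHERE vs conditional SUM (COALESCE handles empty-table NULL)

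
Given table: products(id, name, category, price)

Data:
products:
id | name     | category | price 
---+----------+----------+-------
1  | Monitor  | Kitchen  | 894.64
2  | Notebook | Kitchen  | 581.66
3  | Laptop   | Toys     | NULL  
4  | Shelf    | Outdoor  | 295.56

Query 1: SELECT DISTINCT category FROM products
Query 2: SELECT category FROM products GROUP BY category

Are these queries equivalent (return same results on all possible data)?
Yes, equivalent

Both queries return: [('Kitchen',), ('Outdoor',), ('Toys',)]

Reason: Both get unique categorys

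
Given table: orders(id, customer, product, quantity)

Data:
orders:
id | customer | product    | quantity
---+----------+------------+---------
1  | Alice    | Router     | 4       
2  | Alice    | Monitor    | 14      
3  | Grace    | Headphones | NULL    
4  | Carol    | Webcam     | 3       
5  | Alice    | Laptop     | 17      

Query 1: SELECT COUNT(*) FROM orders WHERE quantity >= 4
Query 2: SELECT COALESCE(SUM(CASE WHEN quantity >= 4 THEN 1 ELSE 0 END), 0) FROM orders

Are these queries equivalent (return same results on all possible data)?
Yes, equivalent

Both queries return: [(3,)]

Reason: COUNT with WHERE vs conditional SUM (COALESCE handles empty-table NULL)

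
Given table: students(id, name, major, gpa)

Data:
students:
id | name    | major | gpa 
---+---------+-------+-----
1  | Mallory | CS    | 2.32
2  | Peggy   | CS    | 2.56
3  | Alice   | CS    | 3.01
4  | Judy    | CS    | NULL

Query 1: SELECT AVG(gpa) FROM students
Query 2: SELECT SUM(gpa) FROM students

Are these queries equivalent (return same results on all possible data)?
No, not equivalent

Query 1 returns: [(2.63,)]
Query 2 returns: [(7.89,)]

Reason: AVG vs SUM give different aggregate values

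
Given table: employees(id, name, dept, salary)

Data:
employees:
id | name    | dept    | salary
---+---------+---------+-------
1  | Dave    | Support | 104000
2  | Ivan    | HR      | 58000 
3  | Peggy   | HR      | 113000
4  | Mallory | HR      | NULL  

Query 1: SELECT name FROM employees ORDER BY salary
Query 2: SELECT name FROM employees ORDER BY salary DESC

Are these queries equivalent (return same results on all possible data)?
No, not equivalent

Query 1 returns: [('Mallory',), ('Ivan',), ('Dave',), ('Peggy',)]
Query 2 returns: [('Peggy',), ('Dave',), ('Ivan',), ('Mallory',)]

Reason: ASC vs DESC gives opposite ordering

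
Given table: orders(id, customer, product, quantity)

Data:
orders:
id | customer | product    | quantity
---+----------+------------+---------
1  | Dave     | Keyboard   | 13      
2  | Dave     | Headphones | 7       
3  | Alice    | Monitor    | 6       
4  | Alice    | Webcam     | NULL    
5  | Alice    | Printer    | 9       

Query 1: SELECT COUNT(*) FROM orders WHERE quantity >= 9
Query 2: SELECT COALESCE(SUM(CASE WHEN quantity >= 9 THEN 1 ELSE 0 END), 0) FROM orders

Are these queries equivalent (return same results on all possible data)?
Yes, equivalent

Both queries return: [(2,)]

Reason: COUNT with WHERE vs conditional SUM (COALESCE handles empty-table NULL)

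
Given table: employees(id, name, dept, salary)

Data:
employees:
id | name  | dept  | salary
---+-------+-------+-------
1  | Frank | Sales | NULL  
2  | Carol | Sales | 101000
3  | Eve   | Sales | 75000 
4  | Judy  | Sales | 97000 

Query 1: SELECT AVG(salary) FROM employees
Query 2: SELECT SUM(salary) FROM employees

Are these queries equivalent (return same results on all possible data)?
No, not equivalent

Query 1 returns: [(91000.0,)]
Query 2 returns: [(273000,)]

Reason: AVG vs SUM give different aggregate values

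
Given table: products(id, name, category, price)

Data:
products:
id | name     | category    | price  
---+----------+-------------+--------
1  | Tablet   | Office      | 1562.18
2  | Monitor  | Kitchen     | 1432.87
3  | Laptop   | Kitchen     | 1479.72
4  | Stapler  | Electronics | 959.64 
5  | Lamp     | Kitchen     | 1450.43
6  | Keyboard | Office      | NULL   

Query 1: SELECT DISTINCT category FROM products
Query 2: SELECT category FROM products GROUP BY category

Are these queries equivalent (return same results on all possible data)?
Yes, equivalent

Both queries return: [('Electronics',), ('Kitchen',), ('Office',)]

Reason: Both get unique categorys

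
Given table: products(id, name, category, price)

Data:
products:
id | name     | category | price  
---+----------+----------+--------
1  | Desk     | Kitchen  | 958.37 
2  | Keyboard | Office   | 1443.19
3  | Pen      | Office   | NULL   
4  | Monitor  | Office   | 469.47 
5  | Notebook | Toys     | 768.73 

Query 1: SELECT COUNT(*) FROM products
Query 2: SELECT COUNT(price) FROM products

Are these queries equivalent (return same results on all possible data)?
No, not equivalent

Query 1 returns: [(5,)]
Query 2 returns: [(4,)]

Reason: COUNT(*) includes NULLs, COUNT(column) excludes them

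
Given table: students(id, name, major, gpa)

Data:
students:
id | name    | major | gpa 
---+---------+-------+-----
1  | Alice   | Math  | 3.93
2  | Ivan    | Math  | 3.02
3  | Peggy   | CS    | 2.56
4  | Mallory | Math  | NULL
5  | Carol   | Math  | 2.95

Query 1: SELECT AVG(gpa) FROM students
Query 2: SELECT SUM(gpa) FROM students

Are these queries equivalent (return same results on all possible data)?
No, not equivalent

Query 1 returns: [(3.115,)]
Query 2 returns: [(12.46,)]

Reason: AVG vs SUM give different aggregate values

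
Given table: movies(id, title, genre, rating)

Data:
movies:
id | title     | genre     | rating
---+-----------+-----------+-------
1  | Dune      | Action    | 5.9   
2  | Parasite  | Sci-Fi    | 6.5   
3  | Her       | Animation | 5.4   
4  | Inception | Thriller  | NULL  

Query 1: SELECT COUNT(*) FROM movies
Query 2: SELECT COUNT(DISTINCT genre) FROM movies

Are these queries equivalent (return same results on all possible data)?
No, not equivalent

Query 1 returns: [(4,)]
Query 2 returns: [(4,)]

Reason: COUNT(*) counts rows, COUNT(DISTINCT genre) counts unique genres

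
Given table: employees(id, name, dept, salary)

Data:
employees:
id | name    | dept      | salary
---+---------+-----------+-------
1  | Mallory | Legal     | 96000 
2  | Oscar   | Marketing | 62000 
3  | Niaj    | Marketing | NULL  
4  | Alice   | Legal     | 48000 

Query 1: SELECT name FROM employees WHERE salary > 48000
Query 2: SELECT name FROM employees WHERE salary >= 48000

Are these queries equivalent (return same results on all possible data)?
No, not equivalent

Query 1 returns: [('Mallory',), ('Oscar',)]
Query 2 returns: [('Mallory',), ('Oscar',), ('Alice',)]

Reason: > vs >= gives different results when salary = 48000 exists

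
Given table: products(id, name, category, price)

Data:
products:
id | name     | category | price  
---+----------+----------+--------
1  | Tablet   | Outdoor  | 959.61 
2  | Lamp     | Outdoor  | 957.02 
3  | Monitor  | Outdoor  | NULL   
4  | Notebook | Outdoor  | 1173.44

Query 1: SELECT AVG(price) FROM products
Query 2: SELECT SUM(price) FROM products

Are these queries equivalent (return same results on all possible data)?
No, not equivalent

Query 1 returns: [(1030.0233333333333,)]
Query 2 returns: [(3090.07,)]

Reason: AVG vs SUM give different aggregate values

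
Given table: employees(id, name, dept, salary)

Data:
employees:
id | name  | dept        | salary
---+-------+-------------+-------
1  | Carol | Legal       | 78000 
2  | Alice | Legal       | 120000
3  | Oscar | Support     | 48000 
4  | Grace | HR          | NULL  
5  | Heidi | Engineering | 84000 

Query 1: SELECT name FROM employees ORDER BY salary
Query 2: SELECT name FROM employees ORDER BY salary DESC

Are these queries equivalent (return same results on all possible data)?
No, not equivalent

Query 1 returns: [('Grace',), ('Oscar',), ('Carol',), ('Heidi',), ('Alice',)]
Query 2 returns: [('Alice',), ('Heidi',), ('Carol',), ('Oscar',), ('Grace',)]

Reason: ASC vs DESC gives opposite ordering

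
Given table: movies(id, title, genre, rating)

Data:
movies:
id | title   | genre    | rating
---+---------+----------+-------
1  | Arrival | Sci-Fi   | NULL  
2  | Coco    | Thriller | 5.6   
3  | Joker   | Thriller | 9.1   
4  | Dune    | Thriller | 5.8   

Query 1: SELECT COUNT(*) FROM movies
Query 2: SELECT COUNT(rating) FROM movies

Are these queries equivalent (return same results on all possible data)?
No, not equivalent

Query 1 returns: [(4,)]
Query 2 returns: [(3,)]

Reason: COUNT(*) includes NULLs, COUNT(column) excludes them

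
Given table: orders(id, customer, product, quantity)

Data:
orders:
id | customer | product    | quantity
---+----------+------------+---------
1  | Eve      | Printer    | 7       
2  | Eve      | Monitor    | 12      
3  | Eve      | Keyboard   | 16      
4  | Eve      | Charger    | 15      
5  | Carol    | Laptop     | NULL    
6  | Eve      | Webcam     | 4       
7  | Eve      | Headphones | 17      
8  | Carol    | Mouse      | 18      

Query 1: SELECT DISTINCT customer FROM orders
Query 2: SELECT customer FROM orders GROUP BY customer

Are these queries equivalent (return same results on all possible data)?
Yes, equivalent

Both queries return: [('Carol',), ('Eve',)]

Reason: Both get unique customers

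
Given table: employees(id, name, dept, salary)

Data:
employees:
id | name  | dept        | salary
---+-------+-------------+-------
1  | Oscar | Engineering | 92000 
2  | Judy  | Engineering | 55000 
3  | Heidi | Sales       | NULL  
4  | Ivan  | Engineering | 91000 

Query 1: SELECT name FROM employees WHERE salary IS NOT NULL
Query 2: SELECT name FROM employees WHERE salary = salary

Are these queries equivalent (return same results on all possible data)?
Yes, equivalent

Both queries return: [('Ivan',), ('Judy',), ('Oscar',)]

Reason: IS NOT NULL vs self-equality (both exclude NULLs)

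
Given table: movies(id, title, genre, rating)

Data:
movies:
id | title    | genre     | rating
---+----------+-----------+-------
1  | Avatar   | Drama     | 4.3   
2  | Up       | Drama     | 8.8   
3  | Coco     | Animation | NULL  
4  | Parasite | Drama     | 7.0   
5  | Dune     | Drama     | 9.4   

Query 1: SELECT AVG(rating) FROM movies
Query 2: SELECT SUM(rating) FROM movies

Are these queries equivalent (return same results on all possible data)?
No, not equivalent

Query 1 returns: [(7.375,)]
Query 2 returns: [(29.5,)]

Reason: AVG vs SUM give different aggregate values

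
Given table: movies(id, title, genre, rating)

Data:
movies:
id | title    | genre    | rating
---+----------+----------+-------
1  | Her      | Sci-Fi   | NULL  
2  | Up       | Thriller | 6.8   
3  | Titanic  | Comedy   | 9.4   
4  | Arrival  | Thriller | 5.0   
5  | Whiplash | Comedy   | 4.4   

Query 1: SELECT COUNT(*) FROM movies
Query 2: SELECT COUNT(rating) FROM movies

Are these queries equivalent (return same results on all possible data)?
No, not equivalent

Query 1 returns: [(5,)]
Query 2 returns: [(4,)]

Reason: COUNT(*) includes NULLs, COUNT(column) excludes them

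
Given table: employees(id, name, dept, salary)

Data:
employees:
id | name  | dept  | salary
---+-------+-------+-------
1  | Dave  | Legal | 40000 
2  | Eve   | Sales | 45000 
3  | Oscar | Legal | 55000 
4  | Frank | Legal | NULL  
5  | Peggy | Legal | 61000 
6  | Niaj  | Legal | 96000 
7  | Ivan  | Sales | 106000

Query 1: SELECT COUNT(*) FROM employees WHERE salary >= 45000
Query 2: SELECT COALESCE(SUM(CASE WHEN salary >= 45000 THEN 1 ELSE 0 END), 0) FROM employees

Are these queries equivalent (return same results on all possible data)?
Yes, equivalent

Both queries return: [(5,)]

Reason: COUNT with WHERE vs conditional SUM (COALESCE handles empty-table NULL)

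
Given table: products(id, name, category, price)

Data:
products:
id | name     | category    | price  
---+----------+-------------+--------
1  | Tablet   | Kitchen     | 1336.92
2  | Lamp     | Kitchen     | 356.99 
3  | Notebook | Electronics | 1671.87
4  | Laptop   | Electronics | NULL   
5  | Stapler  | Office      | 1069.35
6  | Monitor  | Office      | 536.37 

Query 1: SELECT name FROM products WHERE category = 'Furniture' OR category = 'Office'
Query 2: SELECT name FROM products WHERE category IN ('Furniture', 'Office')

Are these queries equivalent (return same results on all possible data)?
Yes, equivalent

Both queries return: [('Monitor',), ('Stapler',)]

Reason: OR vs IN are equivalent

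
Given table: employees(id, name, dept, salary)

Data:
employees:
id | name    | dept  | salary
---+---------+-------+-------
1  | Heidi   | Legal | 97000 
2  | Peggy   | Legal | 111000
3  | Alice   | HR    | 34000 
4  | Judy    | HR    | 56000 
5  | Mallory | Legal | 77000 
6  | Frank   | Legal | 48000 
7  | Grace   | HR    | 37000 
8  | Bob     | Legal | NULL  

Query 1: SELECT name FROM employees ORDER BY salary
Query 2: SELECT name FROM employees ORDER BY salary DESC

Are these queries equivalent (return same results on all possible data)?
No, not equivalent

Query 1 returns: [('Bob',), ('Alice',), ('Grace',), ('Frank',), ('Judy',), ('Mallory',), ('Heidi',), ('Peggy',)]
Query 2 returns: [('Peggy',), ('Heidi',), ('Mallory',), ('Judy',), ('Frank',), ('Grace',), ('Alice',), ('Bob',)]

Reason: ASC vs DESC gives opposite ordering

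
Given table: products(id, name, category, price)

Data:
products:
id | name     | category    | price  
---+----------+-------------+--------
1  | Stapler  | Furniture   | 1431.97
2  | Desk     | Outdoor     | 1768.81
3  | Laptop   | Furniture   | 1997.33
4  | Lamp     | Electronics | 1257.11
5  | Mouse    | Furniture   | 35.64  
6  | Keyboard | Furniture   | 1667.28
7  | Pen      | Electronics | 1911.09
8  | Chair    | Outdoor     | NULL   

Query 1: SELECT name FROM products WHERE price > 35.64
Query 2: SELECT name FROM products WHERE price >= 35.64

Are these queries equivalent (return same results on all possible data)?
No, not equivalent

Query 1 returns: [('Stapler',), ('Desk',), ('Laptop',), ('Lamp',), ('Keyboard',), ('Pen',)]
Query 2 returns: [('Stapler',), ('Desk',), ('Laptop',), ('Lamp',), ('Mouse',), ('Keyboard',), ('Pen',)]

Reason: > vs >= gives different results when price = 35.64 exists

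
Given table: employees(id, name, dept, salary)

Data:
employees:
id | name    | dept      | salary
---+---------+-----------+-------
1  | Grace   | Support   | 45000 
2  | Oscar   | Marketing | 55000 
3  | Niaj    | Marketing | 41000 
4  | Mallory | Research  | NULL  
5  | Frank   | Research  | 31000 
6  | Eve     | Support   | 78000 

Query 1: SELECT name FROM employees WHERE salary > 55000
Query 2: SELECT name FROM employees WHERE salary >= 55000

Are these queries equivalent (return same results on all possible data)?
No, not equivalent

Query 1 returns: [('Eve',)]
Query 2 returns: [('Oscar',), ('Eve',)]

Reason: > vs >= gives different results when salary = 55000 exists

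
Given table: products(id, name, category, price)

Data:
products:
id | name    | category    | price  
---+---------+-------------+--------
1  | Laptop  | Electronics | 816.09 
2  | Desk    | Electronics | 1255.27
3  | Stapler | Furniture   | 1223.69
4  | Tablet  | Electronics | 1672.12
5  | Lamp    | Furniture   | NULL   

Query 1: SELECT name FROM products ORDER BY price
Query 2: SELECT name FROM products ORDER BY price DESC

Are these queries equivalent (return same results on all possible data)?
No, not equivalent

Query 1 returns: [('Lamp',), ('Laptop',), ('Stapler',), ('Desk',), ('Tablet',)]
Query 2 returns: [('Tablet',), ('Desk',), ('Stapler',), ('Laptop',), ('Lamp',)]

Reason: ASC vs DESC gives opposite ordering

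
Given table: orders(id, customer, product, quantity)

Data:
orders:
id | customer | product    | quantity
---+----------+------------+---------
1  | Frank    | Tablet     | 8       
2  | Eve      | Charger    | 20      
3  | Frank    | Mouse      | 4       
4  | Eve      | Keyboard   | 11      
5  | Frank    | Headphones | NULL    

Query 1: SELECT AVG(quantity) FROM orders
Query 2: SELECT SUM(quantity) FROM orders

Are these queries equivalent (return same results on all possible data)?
No, not equivalent

Query 1 returns: [(10.75,)]
Query 2 returns: [(43,)]

Reason: AVG vs SUM give different aggregate values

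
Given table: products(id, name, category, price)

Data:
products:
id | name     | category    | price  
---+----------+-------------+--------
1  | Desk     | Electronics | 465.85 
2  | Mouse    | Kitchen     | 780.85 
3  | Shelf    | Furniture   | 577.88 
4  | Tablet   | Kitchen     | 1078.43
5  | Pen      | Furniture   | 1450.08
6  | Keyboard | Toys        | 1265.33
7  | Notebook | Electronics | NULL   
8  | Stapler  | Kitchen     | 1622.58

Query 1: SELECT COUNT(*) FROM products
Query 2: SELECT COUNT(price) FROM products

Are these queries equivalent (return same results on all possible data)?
No, not equivalent

Query 1 returns: [(8,)]
Query 2 returns: [(7,)]

Reason: COUNT(*) includes NULLs, COUNT(column) excludes them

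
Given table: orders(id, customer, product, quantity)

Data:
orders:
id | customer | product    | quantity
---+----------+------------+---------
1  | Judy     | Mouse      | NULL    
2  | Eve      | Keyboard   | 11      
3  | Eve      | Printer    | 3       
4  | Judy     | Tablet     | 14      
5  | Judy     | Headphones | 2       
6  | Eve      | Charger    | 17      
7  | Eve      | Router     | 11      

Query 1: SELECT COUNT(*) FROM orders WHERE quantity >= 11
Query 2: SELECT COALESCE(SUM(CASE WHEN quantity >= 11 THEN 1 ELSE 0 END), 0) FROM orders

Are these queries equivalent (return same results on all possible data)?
Yes, equivalent

Both queries return: [(4,)]

Reason: COUNT with WHERE vs conditional SUM (COALESCE handles empty-table NULL)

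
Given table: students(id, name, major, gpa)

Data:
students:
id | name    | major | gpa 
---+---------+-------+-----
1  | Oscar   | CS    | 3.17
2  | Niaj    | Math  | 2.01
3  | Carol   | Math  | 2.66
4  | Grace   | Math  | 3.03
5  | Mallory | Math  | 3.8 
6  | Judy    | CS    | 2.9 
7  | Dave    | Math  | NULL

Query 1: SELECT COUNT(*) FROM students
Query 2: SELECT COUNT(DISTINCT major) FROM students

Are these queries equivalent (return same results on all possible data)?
No, not equivalent

Query 1 returns: [(7,)]
Query 2 returns: [(2,)]

Reason: COUNT(*) counts rows, COUNT(DISTINCT major) counts unique majors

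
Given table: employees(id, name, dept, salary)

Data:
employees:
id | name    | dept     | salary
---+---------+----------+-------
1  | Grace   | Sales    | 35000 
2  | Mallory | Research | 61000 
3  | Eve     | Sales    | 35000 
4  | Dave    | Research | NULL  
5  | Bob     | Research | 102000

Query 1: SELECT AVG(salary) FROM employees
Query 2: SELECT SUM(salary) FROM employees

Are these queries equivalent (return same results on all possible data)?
No, not equivalent

Query 1 returns: [(58250.0,)]
Query 2 returns: [(233000,)]

Reason: AVG vs SUM give different aggregate values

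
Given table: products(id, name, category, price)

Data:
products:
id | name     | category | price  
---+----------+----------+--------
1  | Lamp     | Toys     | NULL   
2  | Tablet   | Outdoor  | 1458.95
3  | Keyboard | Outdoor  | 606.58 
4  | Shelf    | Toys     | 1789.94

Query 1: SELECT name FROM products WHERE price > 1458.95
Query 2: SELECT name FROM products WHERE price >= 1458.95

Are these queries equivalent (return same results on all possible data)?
No, not equivalent

Query 1 returns: [('Shelf',)]
Query 2 returns: [('Tablet',), ('Shelf',)]

Reason: > vs >= gives different results when price = 1458.95 exists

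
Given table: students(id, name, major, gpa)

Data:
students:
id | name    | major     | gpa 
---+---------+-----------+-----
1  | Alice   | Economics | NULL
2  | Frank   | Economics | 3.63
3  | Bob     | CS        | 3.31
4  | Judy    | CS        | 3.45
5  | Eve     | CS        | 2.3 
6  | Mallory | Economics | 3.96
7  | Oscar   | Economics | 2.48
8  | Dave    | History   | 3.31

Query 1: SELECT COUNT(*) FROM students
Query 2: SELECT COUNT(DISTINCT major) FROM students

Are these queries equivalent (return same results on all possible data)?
No, not equivalent

Query 1 returns: [(8,)]
Query 2 returns: [(3,)]

Reason: COUNT(*) counts rows, COUNT(DISTINCT major) counts unique majors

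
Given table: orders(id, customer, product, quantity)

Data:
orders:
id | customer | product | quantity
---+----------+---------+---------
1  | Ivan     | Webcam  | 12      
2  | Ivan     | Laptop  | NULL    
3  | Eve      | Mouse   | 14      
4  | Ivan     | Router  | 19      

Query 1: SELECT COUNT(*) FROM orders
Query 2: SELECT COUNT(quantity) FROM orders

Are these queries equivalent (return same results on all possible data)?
No, not equivalent

Query 1 returns: [(4,)]
Query 2 returns: [(3,)]

Reason: COUNT(*) includes NULLs, COUNT(column) excludes them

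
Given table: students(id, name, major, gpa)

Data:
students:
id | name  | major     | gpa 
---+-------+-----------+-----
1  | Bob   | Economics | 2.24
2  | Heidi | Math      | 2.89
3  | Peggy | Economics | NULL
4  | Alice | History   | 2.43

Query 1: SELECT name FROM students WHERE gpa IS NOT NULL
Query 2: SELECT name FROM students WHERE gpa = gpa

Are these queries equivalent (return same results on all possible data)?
Yes, equivalent

Both queries return: [('Alice',), ('Bob',), ('Heidi',)]

Reason: IS NOT NULL vs self-equality (both exclude NULLs)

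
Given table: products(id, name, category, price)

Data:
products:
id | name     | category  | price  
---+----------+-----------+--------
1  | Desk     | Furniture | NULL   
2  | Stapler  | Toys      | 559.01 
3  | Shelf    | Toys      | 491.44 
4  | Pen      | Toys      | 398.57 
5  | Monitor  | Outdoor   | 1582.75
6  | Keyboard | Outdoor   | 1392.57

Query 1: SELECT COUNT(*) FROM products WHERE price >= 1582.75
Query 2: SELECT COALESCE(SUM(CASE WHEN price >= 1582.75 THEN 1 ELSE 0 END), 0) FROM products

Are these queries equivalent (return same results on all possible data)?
Yes, equivalent

Both queries return: [(1,)]

Reason: COUNT with WHERE vs conditional SUM (COALESCE handles empty-table NULL)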